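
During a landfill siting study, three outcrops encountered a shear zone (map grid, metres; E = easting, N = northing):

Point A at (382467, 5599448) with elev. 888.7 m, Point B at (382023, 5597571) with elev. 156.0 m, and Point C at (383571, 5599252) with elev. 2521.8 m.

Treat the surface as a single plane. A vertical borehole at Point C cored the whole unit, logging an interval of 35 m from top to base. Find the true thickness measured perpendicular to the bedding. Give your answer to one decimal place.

Let the plane be z = a·E + b·N + c.
Point B−Point A: −444a − 1877b = −732.7;  Point C−Point A: 1104a − 196b = 1633.1.
Solving gives a = 1.48615, b = 0.03881.
|∇z| = √(a²+b²) = 1.48665, so dip δ = arctan(1.48665) = 56.07°.
True thickness = vertical thickness × cos δ = 35 × cos 56.07° = 19.5 m.

19.5 m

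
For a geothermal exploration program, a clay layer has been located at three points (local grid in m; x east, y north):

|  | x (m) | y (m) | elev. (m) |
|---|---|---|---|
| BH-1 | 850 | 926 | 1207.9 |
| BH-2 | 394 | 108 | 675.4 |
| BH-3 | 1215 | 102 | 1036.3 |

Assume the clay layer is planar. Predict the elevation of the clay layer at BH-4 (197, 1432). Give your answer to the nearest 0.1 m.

1123.5 m

Let the plane be z = a·x + b·y + c.
BH-2−BH-1: −456a − 818b = −532.5;  BH-3−BH-1: 365a − 824b = −171.6.
Solving gives a = 0.442540, b = 0.404281.
Then c = 1207.9 − a·850 − b·926 = 457.38.
At (197, 1432): z = 87.2 + 578.9 + 457.38 = 1123.5 m.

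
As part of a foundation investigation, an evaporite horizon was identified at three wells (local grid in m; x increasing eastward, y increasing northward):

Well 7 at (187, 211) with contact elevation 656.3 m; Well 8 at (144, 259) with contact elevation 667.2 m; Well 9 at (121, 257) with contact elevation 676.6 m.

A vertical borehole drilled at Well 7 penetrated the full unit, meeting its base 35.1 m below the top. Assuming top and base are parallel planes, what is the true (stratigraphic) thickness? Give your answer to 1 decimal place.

32.4 m

Two edge vectors: Well 7→Well 8 = (-43, 48, 10.9), Well 7→Well 9 = (-66, 46, 20.3).
Normal n = (Well 7→Well 8) × (Well 7→Well 9) = (473, 153.5, 1190).
So ∂z/∂x = −n_x/n_z = −0.39748 and ∂z/∂y = −n_y/n_z = −0.12899.
|∇z| = √(a²+b²) = 0.41789, so dip δ = arctan(0.41789) = 22.68°.
True thickness = vertical thickness × cos δ = 35.1 × cos 22.68° = 32.4 m.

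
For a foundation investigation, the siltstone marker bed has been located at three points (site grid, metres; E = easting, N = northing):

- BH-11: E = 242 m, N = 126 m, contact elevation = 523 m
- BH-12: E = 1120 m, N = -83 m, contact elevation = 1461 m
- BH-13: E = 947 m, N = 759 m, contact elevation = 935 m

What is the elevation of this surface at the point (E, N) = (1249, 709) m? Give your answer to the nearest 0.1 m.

1248.3 m

Let the plane be z = a·E + b·N + c.
BH-12−BH-11: 878a − 209b = 938;  BH-13−BH-11: 705a + 633b = 412.
Solving gives a = 0.966923, b = −0.426036.
Then c = 523 − a·242 − b·126 = 342.69.
At (1249, 709): z = 1207.7 − 302.1 + 342.69 = 1248.3 m.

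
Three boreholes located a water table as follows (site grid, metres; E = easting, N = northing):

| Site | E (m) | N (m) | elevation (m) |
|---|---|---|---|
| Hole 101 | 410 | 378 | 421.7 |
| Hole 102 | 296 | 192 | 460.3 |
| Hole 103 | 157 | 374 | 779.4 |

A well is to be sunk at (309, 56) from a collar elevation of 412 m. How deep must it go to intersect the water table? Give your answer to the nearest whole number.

Let the plane be z = a·E + b·N + c.
Hole 102−Hole 101: −114a − 186b = 38.6;  Hole 103−Hole 101: −253a − 4b = 357.7.
Solving gives a = −1.42436, b = 0.66547.
Then c = 421.7 − a·410 − b·378 = 754.14.
At (309, 56): z_contact = −440.1 + 37.3 + 754.14 = 351.3 m.
Depth below ground = 412 − 351.3 = 61 m.

61 m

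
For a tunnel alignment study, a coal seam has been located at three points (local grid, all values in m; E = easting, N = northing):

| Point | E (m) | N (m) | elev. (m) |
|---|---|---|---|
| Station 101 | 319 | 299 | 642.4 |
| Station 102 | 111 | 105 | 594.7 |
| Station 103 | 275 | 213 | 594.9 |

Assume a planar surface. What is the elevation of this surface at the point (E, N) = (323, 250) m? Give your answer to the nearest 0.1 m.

Two edge vectors: Station 101→Station 102 = (-208, -194, -47.7), Station 101→Station 103 = (-44, -86, -47.5).
Normal n = (Station 101→Station 102) × (Station 101→Station 103) = (5112.8, -7781.2, 9352).
So ∂z/∂E = −n_x/n_z = −0.54671 and ∂z/∂N = −n_y/n_z = 0.83204.
Intercept c from Station 101: 642.4 + 174.40 − 248.78 = 568.02.
At (323, 250): z = −176.6 + 208.0 + 568.02 = 599.4 m.

599.4 m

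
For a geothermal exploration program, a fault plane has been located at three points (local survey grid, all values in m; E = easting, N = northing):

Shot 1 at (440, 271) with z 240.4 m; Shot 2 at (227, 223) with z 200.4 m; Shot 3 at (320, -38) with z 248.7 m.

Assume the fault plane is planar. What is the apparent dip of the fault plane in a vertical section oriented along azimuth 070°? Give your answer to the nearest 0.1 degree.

9.2°

Two edge vectors: Shot 1→Shot 2 = (-213, -48, -40), Shot 1→Shot 3 = (-120, -309, 8.3).
Normal n = (Shot 1→Shot 2) × (Shot 1→Shot 3) = (-12758.4, 6567.9, 60057).
So ∂z/∂E = −n_x/n_z = 0.21244 and ∂z/∂N = −n_y/n_z = −0.10936.
Unit vector along 070° is (sin 70°, cos 70°) = (0.9397, 0.3420).
Slope in that direction = a·(0.9397) + b·(0.3420) = 0.16222.
Apparent dip = arctan|0.16222| = 9.2° (true dip is 13.4°, so apparent ≤ true as expected).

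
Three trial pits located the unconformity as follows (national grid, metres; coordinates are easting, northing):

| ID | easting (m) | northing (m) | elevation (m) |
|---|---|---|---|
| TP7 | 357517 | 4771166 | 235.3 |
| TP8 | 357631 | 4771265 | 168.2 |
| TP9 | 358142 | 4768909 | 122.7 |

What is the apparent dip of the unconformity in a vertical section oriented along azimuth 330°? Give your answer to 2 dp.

Two edge vectors: TP7→TP8 = (114, 99, -67.1), TP7→TP9 = (625, -2257, -112.6).
Normal n = (TP7→TP8) × (TP7→TP9) = (-162592.1, -29101.1, -319173).
So ∂z/∂easting = −n_x/n_z = −0.50942 and ∂z/∂northing = −n_y/n_z = −0.09118.
Unit vector along 330° is (sin 330°, cos 330°) = (-0.5000, 0.8660).
Slope in that direction = a·(-0.5000) + b·(0.8660) = 0.17575.
Apparent dip = arctan|0.17575| = 9.97° (true dip is 27.4°, so apparent ≤ true as expected).

9.97°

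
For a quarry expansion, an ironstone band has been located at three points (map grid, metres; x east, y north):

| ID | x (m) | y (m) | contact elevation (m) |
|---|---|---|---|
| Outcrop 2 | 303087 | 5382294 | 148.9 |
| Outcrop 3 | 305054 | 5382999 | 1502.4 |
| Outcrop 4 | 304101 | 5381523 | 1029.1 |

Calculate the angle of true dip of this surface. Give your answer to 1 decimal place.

37.3°

Let the plane be z = a·x + b·y + c.
Outcrop 3−Outcrop 2: 1967a + 705b = 1353.5;  Outcrop 4−Outcrop 2: 1014a − 771b = 880.2.
Solving gives a = 0.74575, b = −0.16084.
Gradient magnitude |∇z| = √(a² + b²) = √(0.55614 + 0.02587) = 0.76290.
True dip = arctan(0.76290) = 37.3°, dipping toward WNW (azimuth ≈ 282°).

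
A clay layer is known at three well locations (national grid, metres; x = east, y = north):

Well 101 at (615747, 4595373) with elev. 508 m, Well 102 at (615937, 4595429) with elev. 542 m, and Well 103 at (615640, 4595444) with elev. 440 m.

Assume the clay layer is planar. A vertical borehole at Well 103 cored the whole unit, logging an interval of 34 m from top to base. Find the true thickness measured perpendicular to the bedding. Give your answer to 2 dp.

29.49 m

Two edge vectors: Well 101→Well 102 = (190, 56, 34), Well 101→Well 103 = (-107, 71, -68).
Normal n = (Well 101→Well 102) × (Well 101→Well 103) = (-6222, 9282, 19482).
So ∂z/∂x = −n_x/n_z = 0.31937 and ∂z/∂y = −n_y/n_z = −0.47644.
|∇z| = √(a²+b²) = 0.57358, so dip δ = arctan(0.57358) = 29.84°.
True thickness = vertical thickness × cos δ = 34 × cos 29.84° = 29.49 m.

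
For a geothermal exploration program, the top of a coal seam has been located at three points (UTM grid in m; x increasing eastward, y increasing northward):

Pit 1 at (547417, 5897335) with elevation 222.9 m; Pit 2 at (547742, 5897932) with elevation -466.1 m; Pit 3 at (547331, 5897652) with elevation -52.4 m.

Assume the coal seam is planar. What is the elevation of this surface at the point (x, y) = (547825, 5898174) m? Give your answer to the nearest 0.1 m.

Two edge vectors: Pit 1→Pit 2 = (325, 597, -689), Pit 1→Pit 3 = (-86, 317, -275.3).
Normal n = (Pit 1→Pit 2) × (Pit 1→Pit 3) = (54058.9, 148726.5, 154367).
So ∂z/∂x = −n_x/n_z = −0.350197257 and ∂z/∂y = −n_y/n_z = −0.963460455.
Intercept c from Pit 1: 222.9 + 191703.93 + 5681849.06 = 5873775.89.
At (547825, 5898174): z = −191846.8 − 5682657.4 + 5873775.89 = -728.3 m.

-728.3 m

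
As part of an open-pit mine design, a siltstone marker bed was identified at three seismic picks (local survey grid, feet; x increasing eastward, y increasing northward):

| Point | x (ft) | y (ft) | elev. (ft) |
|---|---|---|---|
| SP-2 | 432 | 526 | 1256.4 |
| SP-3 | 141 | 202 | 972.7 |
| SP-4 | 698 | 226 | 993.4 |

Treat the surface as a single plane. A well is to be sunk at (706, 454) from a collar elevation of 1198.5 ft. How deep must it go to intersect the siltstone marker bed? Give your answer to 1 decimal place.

Let the plane be z = a·x + b·y + c.
SP-3−SP-2: −291a − 324b = −283.7;  SP-4−SP-2: 266a − 300b = −263.
Solving gives a = −0.00059, b = 0.87615.
Then c = 1256.4 − a·432 − b·526 = 795.80.
At (706, 454): z_contact = −0.42 + 397.77 + 795.80 = 1193.16 ft.
Depth below ground = 1198.5 − 1193.16 = 5.3 ft.

5.3 ft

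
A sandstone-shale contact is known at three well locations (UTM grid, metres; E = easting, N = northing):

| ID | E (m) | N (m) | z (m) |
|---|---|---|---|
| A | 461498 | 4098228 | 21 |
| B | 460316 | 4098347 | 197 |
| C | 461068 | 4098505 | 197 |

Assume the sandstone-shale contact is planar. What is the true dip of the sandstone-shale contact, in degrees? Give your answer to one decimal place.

Two edge vectors: A→B = (-1182, 119, 176), A→C = (-430, 277, 176).
Normal n = (A→B) × (A→C) = (-27808, 132352, -276244).
So ∂z/∂E = −n_x/n_z = −0.10066 and ∂z/∂N = −n_y/n_z = 0.47911.
Gradient magnitude |∇z| = √(a² + b²) = √(0.01013 + 0.22955) = 0.48957.
True dip = arctan(0.48957) = 26.1°, dipping toward SSE (azimuth ≈ 168°).

26.1°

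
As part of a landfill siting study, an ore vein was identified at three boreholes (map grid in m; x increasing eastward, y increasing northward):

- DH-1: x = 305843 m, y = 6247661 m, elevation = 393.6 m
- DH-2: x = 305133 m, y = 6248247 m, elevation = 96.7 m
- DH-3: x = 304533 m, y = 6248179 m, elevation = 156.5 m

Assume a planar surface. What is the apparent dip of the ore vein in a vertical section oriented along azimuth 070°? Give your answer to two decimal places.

Let the plane be z = a·x + b·y + c.
DH-2−DH-1: −710a + 586b = −296.9;  DH-3−DH-1: −1310a + 518b = −237.1.
Solving gives a = −0.03715, b = −0.55166.
Unit vector along 070° is (sin 70°, cos 70°) = (0.9397, 0.3420).
Slope in that direction = a·(0.9397) + b·(0.3420) = −0.22358.
Apparent dip = arctan|0.22358| = 12.60° (true dip is 28.9°, so apparent ≤ true as expected).

12.60°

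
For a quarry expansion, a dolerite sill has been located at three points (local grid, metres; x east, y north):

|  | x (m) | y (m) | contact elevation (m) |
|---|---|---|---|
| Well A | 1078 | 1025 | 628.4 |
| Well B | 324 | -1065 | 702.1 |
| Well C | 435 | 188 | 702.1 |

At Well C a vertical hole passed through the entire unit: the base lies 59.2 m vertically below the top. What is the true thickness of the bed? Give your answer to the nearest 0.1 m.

Let the plane be z = a·x + b·y + c.
Well B−Well A: −754a − 2090b = 73.7;  Well C−Well A: −643a − 837b = 73.7.
Solving gives a = −0.12956, b = 0.01148.
|∇z| = √(a²+b²) = 0.13007, so dip δ = arctan(0.13007) = 7.41°.
True thickness = vertical thickness × cos δ = 59.2 × cos 7.41° = 58.7 m.

58.7 m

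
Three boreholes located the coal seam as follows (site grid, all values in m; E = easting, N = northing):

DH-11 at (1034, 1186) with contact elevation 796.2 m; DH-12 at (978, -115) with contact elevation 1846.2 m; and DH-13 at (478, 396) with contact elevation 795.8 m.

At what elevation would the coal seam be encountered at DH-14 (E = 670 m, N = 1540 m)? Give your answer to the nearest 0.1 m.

47.0 m

Two edge vectors: DH-11→DH-12 = (-56, -1301, 1050), DH-11→DH-13 = (-556, -790, -0.4).
Normal n = (DH-11→DH-12) × (DH-11→DH-13) = (830020.4, -583822.4, -679116).
So ∂z/∂E = −n_x/n_z = 1.222207 and ∂z/∂N = −n_y/n_z = −0.859680.
Intercept c from DH-11: 796.2 − 1263.76 + 1019.58 = 552.02.
At (670, 1540): z = 818.9 − 1323.9 + 552.02 = 47.0 m.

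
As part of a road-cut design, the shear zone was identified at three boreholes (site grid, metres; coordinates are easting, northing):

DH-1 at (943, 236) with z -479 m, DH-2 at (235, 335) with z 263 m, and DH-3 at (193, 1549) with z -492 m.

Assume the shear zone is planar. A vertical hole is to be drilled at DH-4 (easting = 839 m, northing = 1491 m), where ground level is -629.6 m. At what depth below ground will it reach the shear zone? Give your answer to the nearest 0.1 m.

Let the plane be z = a·easting + b·northing + c.
DH-2−DH-1: −708a + 99b = 742;  DH-3−DH-1: −750a + 1313b = −13.
Solving gives a = −1.140502, b = −0.661368.
Then c = -479 − a·943 − b·236 = 752.58.
At (839, 1491): z_contact = −956.88 − 986.10 + 752.58 = -1190.40 m.
Depth below ground = -629.6 − (-1190.40) = 560.8 m.

560.8 m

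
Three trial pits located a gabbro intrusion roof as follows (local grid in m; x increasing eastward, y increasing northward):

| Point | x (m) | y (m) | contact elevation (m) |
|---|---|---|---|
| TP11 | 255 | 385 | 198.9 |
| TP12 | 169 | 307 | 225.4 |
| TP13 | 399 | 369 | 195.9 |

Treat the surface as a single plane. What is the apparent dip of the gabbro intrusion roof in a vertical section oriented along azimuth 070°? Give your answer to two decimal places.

8.28°

Let the plane be z = a·x + b·y + c.
TP12−TP11: −86a − 78b = 26.5;  TP13−TP11: 144a − 16b = −3.
Solving gives a = −0.05219, b = −0.28220.
Unit vector along 070° is (sin 70°, cos 70°) = (0.9397, 0.3420).
Slope in that direction = a·(0.9397) + b·(0.3420) = −0.14556.
Apparent dip = arctan|0.14556| = 8.28° (true dip is 16.0°, so apparent ≤ true as expected).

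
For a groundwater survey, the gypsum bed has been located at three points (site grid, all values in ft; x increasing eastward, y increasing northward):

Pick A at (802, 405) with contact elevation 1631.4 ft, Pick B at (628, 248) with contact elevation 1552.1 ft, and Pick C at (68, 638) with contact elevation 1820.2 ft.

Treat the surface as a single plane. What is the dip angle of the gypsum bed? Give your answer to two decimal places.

30.49°

Let the plane be z = a·x + b·y + c.
Pick B−Pick A: −174a − 157b = −79.3;  Pick C−Pick A: −734a + 233b = 188.8.
Solving gives a = −0.07167, b = 0.58453.
Gradient magnitude |∇z| = √(a² + b²) = √(0.00514 + 0.34167) = 0.58890.
True dip = arctan(0.58890) = 30.49°, dipping toward S (azimuth ≈ 173°).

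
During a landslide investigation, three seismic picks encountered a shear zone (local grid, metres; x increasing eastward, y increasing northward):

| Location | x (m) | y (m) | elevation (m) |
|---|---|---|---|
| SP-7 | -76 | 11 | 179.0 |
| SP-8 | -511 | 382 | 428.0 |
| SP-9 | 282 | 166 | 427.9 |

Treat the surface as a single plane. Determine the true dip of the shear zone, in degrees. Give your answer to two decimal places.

Two edge vectors: SP-7→SP-8 = (-435, 371, 249), SP-7→SP-9 = (358, 155, 248.9).
Normal n = (SP-7→SP-8) × (SP-7→SP-9) = (53746.9, 197413.5, -200243).
So ∂z/∂x = −n_x/n_z = 0.26841 and ∂z/∂y = −n_y/n_z = 0.98587.
Gradient magnitude |∇z| = √(a² + b²) = √(0.07204 + 0.97194) = 1.02175.
True dip = arctan(1.02175) = 45.62°, dipping toward SSW (azimuth ≈ 195°).

45.62°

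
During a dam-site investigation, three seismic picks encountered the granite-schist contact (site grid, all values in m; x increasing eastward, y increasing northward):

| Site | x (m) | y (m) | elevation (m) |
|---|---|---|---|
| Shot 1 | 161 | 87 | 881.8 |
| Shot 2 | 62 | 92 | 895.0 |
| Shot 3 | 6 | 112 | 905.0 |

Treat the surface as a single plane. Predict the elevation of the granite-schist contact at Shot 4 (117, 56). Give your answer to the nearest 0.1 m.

882.8 m

Let the plane be z = a·x + b·y + c.
Shot 2−Shot 1: −99a + 5b = 13.2;  Shot 3−Shot 1: −155a + 25b = 23.2.
Solving gives a = −0.12588, b = 0.14753.
Then c = 881.8 − a·161 − b·87 = 889.23.
At (117, 56): z = −14.7 + 8.3 + 889.23 = 882.8 m.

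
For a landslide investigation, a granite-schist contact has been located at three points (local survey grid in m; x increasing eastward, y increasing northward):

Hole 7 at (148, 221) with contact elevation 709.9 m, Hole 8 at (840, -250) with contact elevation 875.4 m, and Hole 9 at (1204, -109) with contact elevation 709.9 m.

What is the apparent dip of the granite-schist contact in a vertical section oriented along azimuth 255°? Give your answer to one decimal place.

20.0°

Two edge vectors: Hole 7→Hole 8 = (692, -471, 165.5), Hole 7→Hole 9 = (1056, -330, 0).
Normal n = (Hole 7→Hole 8) × (Hole 7→Hole 9) = (54615, 174768, 269016).
So ∂z/∂x = −n_x/n_z = −0.20302 and ∂z/∂y = −n_y/n_z = −0.64966.
Unit vector along 255° is (sin 255°, cos 255°) = (-0.9659, -0.2588).
Slope in that direction = a·(-0.9659) + b·(-0.2588) = 0.36424.
Apparent dip = arctan|0.36424| = 20.0° (true dip is 34.2°, so apparent ≤ true as expected).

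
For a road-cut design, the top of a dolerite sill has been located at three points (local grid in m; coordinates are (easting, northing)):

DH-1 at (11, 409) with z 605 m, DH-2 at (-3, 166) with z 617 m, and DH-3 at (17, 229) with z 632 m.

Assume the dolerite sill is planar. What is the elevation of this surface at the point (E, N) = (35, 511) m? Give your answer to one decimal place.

620.0 m

Two edge vectors: DH-1→DH-2 = (-14, -243, 12), DH-1→DH-3 = (6, -180, 27).
Normal n = (DH-1→DH-2) × (DH-1→DH-3) = (-4401, 450, 3978).
So ∂z/∂E = −n_x/n_z = 1.10633 and ∂z/∂N = −n_y/n_z = −0.11312.
Intercept c from DH-1: 605 − 12.17 + 46.27 = 639.10.
At (35, 511): z = 38.7 − 57.8 + 639.10 = 620.0 m.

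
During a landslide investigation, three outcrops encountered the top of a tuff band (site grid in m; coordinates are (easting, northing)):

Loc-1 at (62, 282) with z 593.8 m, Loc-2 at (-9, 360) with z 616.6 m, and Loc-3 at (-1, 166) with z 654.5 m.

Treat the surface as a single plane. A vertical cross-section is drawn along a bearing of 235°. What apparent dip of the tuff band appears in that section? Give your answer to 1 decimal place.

30.3°

Let the plane be z = a·E + b·N + c.
Loc-2−Loc-1: −71a + 78b = 22.8;  Loc-3−Loc-1: −63a − 116b = 60.7.
Solving gives a = −0.56117, b = −0.21850.
Unit vector along 235° is (sin 235°, cos 235°) = (-0.8192, -0.5736).
Slope in that direction = a·(-0.8192) + b·(-0.5736) = 0.58501.
Apparent dip = arctan|0.58501| = 30.3° (true dip is 31.1°, so apparent ≤ true as expected).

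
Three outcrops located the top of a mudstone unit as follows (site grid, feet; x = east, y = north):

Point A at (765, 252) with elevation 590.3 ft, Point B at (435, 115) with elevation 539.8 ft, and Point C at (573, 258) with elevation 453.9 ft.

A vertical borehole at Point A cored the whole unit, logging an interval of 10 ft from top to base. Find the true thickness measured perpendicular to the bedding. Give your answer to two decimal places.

5.76 ft

Let the plane be z = a·x + b·y + c.
Point B−Point A: −330a − 137b = −50.5;  Point C−Point A: −192a + 6b = −136.4.
Solving gives a = 0.67140, b = −1.24862.
|∇z| = √(a²+b²) = 1.41768, so dip δ = arctan(1.41768) = 54.80°.
True thickness = vertical thickness × cos δ = 10 × cos 54.80° = 5.76 ft.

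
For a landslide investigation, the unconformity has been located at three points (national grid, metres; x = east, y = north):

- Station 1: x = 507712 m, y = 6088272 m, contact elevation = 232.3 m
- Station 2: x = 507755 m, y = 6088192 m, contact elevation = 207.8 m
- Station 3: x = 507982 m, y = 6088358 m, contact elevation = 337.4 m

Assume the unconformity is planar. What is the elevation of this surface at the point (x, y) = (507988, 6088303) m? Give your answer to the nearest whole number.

315 m

Let the plane be z = a·x + b·y + c.
Station 2−Station 1: 43a − 80b = −24.5;  Station 3−Station 1: 270a + 86b = 105.1.
Solving gives a = 0.24907107, b = 0.44012570.
Then c = 232.3 − a·507712 − b·6088272 = −2805829.06.
At (507988, 6088303): z = 126525.1 + 2679618.6 − 2805829.06 = 314.7 m.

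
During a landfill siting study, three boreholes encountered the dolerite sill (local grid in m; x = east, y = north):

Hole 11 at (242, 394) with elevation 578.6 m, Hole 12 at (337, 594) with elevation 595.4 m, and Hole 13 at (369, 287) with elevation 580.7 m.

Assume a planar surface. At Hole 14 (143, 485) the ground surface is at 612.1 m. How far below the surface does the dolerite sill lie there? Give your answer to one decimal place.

34.7 m

Let the plane be z = a·x + b·y + c.
Hole 12−Hole 11: 95a + 200b = 16.8;  Hole 13−Hole 11: 127a − 107b = 2.1.
Solving gives a = 0.06235, b = 0.05438.
Then c = 578.6 − a·242 − b·394 = 542.08.
At (143, 485): z_contact = 8.92 + 26.38 + 542.08 = 577.38 m.
Depth below ground = 612.1 − 577.38 = 34.7 m.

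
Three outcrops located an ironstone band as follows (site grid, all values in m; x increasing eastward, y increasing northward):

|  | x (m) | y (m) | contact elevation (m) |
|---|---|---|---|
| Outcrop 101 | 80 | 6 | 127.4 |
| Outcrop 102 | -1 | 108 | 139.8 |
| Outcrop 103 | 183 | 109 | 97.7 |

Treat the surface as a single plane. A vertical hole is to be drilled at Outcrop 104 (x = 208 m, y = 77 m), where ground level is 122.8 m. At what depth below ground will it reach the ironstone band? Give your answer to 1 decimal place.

28.9 m

Two edge vectors: Outcrop 101→Outcrop 102 = (-81, 102, 12.4), Outcrop 101→Outcrop 103 = (103, 103, -29.7).
Normal n = (Outcrop 101→Outcrop 102) × (Outcrop 101→Outcrop 103) = (-4306.6, -1128.5, -18849).
So ∂z/∂x = −n_x/n_z = −0.22848 and ∂z/∂y = −n_y/n_z = −0.05987.
Intercept c from Outcrop 101: 127.4 + 18.28 + 0.36 = 146.04.
At (208, 77): z_contact = −47.52 − 4.61 + 146.04 = 93.90 m.
Depth below ground = 122.8 − 93.90 = 28.9 m.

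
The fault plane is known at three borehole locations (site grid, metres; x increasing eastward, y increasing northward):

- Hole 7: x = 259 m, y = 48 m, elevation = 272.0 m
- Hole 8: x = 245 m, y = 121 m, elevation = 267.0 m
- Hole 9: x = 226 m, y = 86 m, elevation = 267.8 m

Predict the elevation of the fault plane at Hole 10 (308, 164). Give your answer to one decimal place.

Two edge vectors: Hole 7→Hole 8 = (-14, 73, -5), Hole 7→Hole 9 = (-33, 38, -4.2).
Normal n = (Hole 7→Hole 8) × (Hole 7→Hole 9) = (-116.6, 106.2, 1877).
So ∂z/∂x = −n_x/n_z = 0.06212 and ∂z/∂y = −n_y/n_z = −0.05658.
Intercept c from Hole 7: 272 − 16.09 + 2.72 = 258.63.
At (308, 164): z = 19.1 − 9.3 + 258.63 = 268.5 m.

268.5 m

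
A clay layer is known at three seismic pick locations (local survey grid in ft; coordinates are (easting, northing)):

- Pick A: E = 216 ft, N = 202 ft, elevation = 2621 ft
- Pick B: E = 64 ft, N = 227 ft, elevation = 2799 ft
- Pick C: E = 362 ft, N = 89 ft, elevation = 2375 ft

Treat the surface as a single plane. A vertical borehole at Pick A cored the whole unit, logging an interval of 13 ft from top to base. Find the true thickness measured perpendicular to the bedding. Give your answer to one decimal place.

Two edge vectors: Pick A→Pick B = (-152, 25, 178), Pick A→Pick C = (146, -113, -246).
Normal n = (Pick A→Pick B) × (Pick A→Pick C) = (13964, -11404, 13526).
So ∂z/∂E = −n_x/n_z = −1.03238 and ∂z/∂N = −n_y/n_z = 0.84312.
|∇z| = √(a²+b²) = 1.33291, so dip δ = arctan(1.33291) = 53.12°.
True thickness = vertical thickness × cos δ = 13 × cos 53.12° = 7.8 ft.

7.8 ft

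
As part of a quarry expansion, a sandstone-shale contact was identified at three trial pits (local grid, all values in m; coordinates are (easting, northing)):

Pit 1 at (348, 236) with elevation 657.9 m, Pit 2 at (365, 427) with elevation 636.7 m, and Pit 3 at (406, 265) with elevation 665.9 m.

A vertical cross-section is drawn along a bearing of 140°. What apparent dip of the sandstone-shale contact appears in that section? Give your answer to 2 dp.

12.90°

Two edge vectors: Pit 1→Pit 2 = (17, 191, -21.2), Pit 1→Pit 3 = (58, 29, 8).
Normal n = (Pit 1→Pit 2) × (Pit 1→Pit 3) = (2142.8, -1365.6, -10585).
So ∂z/∂E = −n_x/n_z = 0.20244 and ∂z/∂N = −n_y/n_z = −0.12901.
Unit vector along 140° is (sin 140°, cos 140°) = (0.6428, -0.7660).
Slope in that direction = a·(0.6428) + b·(-0.7660) = 0.22895.
Apparent dip = arctan|0.22895| = 12.90° (true dip is 13.5°, so apparent ≤ true as expected).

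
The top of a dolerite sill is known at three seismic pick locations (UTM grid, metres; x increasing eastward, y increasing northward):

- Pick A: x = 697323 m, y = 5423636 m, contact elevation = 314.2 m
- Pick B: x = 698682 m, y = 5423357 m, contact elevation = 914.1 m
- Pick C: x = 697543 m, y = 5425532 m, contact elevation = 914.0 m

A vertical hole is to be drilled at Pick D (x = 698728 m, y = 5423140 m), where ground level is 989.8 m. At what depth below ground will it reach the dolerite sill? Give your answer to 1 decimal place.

Let the plane be z = a·x + b·y + c.
Pick B−Pick A: 1359a − 279b = 599.9;  Pick C−Pick A: 220a + 1896b = 599.8.
Solving gives a = 0.494591675, b = 0.258960882.
Then c = 314.2 − a·697323 − b·5423636 = −1749085.51.
At (698728, 5423140): z_contact = 345585.05 + 1404381.12 − 1749085.51 = 880.66 m.
Depth below ground = 989.8 − 880.66 = 109.1 m.

109.1 m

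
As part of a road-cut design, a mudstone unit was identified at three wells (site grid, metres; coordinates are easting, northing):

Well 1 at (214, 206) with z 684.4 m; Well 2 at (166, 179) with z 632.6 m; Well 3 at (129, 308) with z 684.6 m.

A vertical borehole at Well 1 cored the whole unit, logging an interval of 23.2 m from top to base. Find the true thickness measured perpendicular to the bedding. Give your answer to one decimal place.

Two edge vectors: Well 1→Well 2 = (-48, -27, -51.8), Well 1→Well 3 = (-85, 102, 0.2).
Normal n = (Well 1→Well 2) × (Well 1→Well 3) = (5278.2, 4412.6, -7191).
So ∂z/∂easting = −n_x/n_z = 0.73400 and ∂z/∂northing = −n_y/n_z = 0.61363.
|∇z| = √(a²+b²) = 0.95671, so dip δ = arctan(0.95671) = 43.73°.
True thickness = vertical thickness × cos δ = 23.2 × cos 43.73° = 16.8 m.

16.8 m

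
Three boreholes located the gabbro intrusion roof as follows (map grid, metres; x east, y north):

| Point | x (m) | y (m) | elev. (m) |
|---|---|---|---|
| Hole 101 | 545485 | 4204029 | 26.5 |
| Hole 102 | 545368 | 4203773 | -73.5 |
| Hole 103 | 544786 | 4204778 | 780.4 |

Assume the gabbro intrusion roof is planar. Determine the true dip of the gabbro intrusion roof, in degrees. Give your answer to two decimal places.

36.51°

Two edge vectors: Hole 101→Hole 102 = (-117, -256, -100), Hole 101→Hole 103 = (-699, 749, 753.9).
Normal n = (Hole 101→Hole 102) × (Hole 101→Hole 103) = (-118098.4, 158106.3, -266577).
So ∂z/∂x = −n_x/n_z = −0.44302 and ∂z/∂y = −n_y/n_z = 0.59310.
Gradient magnitude |∇z| = √(a² + b²) = √(0.19626 + 0.35177) = 0.74029.
True dip = arctan(0.74029) = 36.51°, dipping toward SE (azimuth ≈ 143°).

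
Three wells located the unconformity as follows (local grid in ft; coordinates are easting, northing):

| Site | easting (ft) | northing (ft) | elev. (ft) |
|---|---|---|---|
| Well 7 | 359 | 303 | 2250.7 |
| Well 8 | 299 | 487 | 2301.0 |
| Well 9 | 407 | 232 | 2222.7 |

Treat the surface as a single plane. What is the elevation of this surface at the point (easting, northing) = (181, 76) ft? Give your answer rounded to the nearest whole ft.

2276 ft

Two edge vectors: Well 7→Well 8 = (-60, 184, 50.3), Well 7→Well 9 = (48, -71, -28).
Normal n = (Well 7→Well 8) × (Well 7→Well 9) = (-1580.7, 734.4, -4572).
So ∂z/∂easting = −n_x/n_z = −0.34573 and ∂z/∂northing = −n_y/n_z = 0.16063.
Intercept c from Well 7: 2250.7 + 124.12 − 48.67 = 2326.15.
At (181, 76): z = −62.6 + 12.2 + 2326.15 = 2275.8 ft.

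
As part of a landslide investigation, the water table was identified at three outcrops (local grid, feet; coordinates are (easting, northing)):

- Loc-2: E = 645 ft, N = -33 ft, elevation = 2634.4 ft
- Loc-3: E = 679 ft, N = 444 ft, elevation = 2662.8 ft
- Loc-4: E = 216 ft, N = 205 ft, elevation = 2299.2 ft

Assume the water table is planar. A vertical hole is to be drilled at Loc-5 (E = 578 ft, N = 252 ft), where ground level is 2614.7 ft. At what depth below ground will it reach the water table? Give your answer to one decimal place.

31.7 ft

Two edge vectors: Loc-2→Loc-3 = (34, 477, 28.4), Loc-2→Loc-4 = (-429, 238, -335.2).
Normal n = (Loc-2→Loc-3) × (Loc-2→Loc-4) = (-166649.6, -786.8, 212725).
So ∂z/∂E = −n_x/n_z = 0.78340 and ∂z/∂N = −n_y/n_z = 0.00370.
Intercept c from Loc-2: 2634.4 − 505.30 + 0.12 = 2129.23.
At (578, 252): z_contact = 452.81 + 0.93 + 2129.23 = 2582.97 ft.
Depth below ground = 2614.7 − 2582.97 = 31.7 ft.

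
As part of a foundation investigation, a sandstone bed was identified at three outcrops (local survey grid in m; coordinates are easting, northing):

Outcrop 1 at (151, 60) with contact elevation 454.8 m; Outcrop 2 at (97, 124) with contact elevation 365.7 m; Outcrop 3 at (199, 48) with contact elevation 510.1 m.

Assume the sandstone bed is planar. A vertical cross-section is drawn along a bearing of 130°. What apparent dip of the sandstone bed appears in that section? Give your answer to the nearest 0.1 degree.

48.3°

Let the plane be z = a·easting + b·northing + c.
Outcrop 2−Outcrop 1: −54a + 64b = −89.1;  Outcrop 3−Outcrop 1: 48a − 12b = 55.3.
Solving gives a = 1.01898, b = −0.53243.
Unit vector along 130° is (sin 130°, cos 130°) = (0.7660, -0.6428).
Slope in that direction = a·(0.7660) + b·(-0.6428) = 1.12282.
Apparent dip = arctan|1.12282| = 48.3° (true dip is 49.0°, so apparent ≤ true as expected).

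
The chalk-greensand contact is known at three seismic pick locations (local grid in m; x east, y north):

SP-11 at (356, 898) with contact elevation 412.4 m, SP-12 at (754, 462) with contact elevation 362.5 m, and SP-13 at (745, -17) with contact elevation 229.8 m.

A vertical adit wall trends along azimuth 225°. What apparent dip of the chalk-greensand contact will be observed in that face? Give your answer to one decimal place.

17.6°

Two edge vectors: SP-11→SP-12 = (398, -436, -49.9), SP-11→SP-13 = (389, -915, -182.6).
Normal n = (SP-11→SP-12) × (SP-11→SP-13) = (33955.1, 53263.7, -194566).
So ∂z/∂x = −n_x/n_z = 0.17452 and ∂z/∂y = −n_y/n_z = 0.27376.
Unit vector along 225° is (sin 225°, cos 225°) = (-0.7071, -0.7071).
Slope in that direction = a·(-0.7071) + b·(-0.7071) = −0.31698.
Apparent dip = arctan|0.31698| = 17.6° (true dip is 18.0°, so apparent ≤ true as expected).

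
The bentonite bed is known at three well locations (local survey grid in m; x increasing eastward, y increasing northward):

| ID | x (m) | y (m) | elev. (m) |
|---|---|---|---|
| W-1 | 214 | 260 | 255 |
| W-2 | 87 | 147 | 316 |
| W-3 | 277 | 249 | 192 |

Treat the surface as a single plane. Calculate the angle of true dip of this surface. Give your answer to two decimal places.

Let the plane be z = a·x + b·y + c.
W-2−W-1: −127a − 113b = 61;  W-3−W-1: 63a − 11b = −63.
Solving gives a = −0.91475, b = 0.48826.
Gradient magnitude |∇z| = √(a² + b²) = √(0.83677 + 0.23840) = 1.03690.
True dip = arctan(1.03690) = 46.04°, dipping toward ESE (azimuth ≈ 118°).

46.04°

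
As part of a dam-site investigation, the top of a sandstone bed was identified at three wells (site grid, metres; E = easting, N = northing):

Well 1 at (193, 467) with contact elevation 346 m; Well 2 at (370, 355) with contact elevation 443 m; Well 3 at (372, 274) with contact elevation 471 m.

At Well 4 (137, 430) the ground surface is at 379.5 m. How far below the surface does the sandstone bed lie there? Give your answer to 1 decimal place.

Let the plane be z = a·E + b·N + c.
Well 2−Well 1: 177a − 112b = 97;  Well 3−Well 1: 179a − 193b = 125.
Solving gives a = 0.33451, b = −0.33742.
Then c = 346 − a·193 − b·467 = 439.01.
At (137, 430): z_contact = 45.83 − 145.09 + 439.01 = 339.75 m.
Depth below ground = 379.5 − 339.75 = 39.7 m.

39.7 m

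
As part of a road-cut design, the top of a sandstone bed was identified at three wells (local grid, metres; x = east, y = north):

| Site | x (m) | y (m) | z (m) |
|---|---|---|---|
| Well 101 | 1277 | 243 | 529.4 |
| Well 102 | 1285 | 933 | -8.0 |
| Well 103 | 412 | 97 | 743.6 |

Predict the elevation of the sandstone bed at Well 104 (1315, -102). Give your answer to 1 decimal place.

793.2 m

Let the plane be z = a·x + b·y + c.
Well 102−Well 101: 8a + 690b = −537.4;  Well 103−Well 101: −865a − 146b = 214.2.
Solving gives a = −0.116400, b = −0.777491.
Then c = 529.4 − a·1277 − b·243 = 866.97.
At (1315, -102): z = −153.1 + 79.3 + 866.97 = 793.2 m.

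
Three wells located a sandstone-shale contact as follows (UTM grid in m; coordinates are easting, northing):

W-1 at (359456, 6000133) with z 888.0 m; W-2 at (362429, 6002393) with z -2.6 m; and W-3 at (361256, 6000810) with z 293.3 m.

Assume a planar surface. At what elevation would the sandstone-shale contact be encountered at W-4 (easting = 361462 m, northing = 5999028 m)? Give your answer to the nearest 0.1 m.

Let the plane be z = a·easting + b·northing + c.
W-2−W-1: 2973a + 2260b = −890.6;  W-3−W-1: 1800a + 677b = −594.7.
Solving gives a = −0.360576739, b = 0.080263118.
Then c = 888 − a·359456 − b·6000133 = −351089.91.
At (361462, 5999028): z = −130334.8 + 481500.7 − 351089.91 = 76.0 m.

76.0 m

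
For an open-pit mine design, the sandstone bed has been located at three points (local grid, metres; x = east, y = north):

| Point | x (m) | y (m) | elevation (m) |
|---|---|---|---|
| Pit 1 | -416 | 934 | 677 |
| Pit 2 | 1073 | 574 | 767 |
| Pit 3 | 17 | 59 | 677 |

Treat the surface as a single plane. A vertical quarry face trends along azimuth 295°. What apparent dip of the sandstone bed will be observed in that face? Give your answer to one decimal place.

2.7°

Let the plane be z = a·x + b·y + c.
Pit 2−Pit 1: 1489a − 360b = 90;  Pit 3−Pit 1: 433a − 875b = 0.
Solving gives a = 0.06866, b = 0.03398.
Unit vector along 295° is (sin 295°, cos 295°) = (-0.9063, 0.4226).
Slope in that direction = a·(-0.9063) + b·(0.4226) = −0.04787.
Apparent dip = arctan|0.04787| = 2.7° (true dip is 4.4°, so apparent ≤ true as expected).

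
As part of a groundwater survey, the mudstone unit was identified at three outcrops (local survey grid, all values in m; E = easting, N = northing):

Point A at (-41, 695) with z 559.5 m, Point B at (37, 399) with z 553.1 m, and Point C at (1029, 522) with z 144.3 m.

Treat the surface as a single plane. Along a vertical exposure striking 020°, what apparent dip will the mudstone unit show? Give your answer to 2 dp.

12.22°

Let the plane be z = a·E + b·N + c.
Point B−Point A: 78a − 296b = −6.4;  Point C−Point A: 1070a − 173b = −415.2.
Solving gives a = −0.40165, b = −0.08422.
Unit vector along 020° is (sin 20°, cos 20°) = (0.3420, 0.9397).
Slope in that direction = a·(0.3420) + b·(0.9397) = −0.21651.
Apparent dip = arctan|0.21651| = 12.22° (true dip is 22.3°, so apparent ≤ true as expected).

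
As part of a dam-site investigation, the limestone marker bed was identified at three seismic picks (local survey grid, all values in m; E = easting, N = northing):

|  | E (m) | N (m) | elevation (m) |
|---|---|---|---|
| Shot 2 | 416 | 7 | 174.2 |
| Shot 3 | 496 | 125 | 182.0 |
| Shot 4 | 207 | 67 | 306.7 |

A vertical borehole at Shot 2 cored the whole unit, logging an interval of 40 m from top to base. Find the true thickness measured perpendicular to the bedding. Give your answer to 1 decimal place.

Two edge vectors: Shot 2→Shot 3 = (80, 118, 7.8), Shot 2→Shot 4 = (-209, 60, 132.5).
Normal n = (Shot 2→Shot 3) × (Shot 2→Shot 4) = (15167, -12230.2, 29462).
So ∂z/∂E = −n_x/n_z = −0.51480 and ∂z/∂N = −n_y/n_z = 0.41512.
|∇z| = √(a²+b²) = 0.66132, so dip δ = arctan(0.66132) = 33.48°.
True thickness = vertical thickness × cos δ = 40 × cos 33.48° = 33.4 m.

33.4 m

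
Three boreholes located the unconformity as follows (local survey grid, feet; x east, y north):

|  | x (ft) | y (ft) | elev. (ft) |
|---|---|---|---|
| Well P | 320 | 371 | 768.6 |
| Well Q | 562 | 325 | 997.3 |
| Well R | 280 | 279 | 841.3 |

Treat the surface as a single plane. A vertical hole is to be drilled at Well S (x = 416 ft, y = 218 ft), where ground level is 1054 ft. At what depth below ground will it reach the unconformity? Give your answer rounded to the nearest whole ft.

Two edge vectors: Well P→Well Q = (242, -46, 228.7), Well P→Well R = (-40, -92, 72.7).
Normal n = (Well P→Well Q) × (Well P→Well R) = (17696.2, -26741.4, -24104).
So ∂z/∂x = −n_x/n_z = 0.73416 and ∂z/∂y = −n_y/n_z = −1.10942.
Intercept c from Well P: 768.6 − 234.93 + 411.59 = 945.26.
At (416, 218): z_contact = 305.4 − 241.9 + 945.26 = 1008.8 ft.
Depth below ground = 1054 − 1008.8 = 45 ft.

45 ft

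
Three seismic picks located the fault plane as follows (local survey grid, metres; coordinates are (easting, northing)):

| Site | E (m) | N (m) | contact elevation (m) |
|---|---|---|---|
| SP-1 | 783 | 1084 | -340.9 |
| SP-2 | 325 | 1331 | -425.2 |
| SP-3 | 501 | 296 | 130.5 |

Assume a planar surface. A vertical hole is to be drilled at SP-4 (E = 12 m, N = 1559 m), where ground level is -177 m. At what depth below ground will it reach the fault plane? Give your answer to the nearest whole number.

339 m

Let the plane be z = a·E + b·N + c.
SP-2−SP-1: −458a + 247b = −84.3;  SP-3−SP-1: −282a − 788b = 471.4.
Solving gives a = −0.11615, b = −0.55666.
Then c = -340.9 − a·783 − b·1084 = 353.46.
At (12, 1559): z_contact = −1.4 − 867.8 + 353.46 = -515.8 m.
Depth below ground = -177 − (-515.8) = 339 m.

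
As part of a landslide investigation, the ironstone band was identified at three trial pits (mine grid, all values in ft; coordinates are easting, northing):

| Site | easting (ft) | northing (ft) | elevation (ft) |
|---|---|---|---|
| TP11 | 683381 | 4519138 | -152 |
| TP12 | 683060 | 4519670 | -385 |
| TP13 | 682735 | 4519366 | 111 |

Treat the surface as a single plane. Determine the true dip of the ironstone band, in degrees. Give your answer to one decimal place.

Let the plane be z = a·easting + b·northing + c.
TP12−TP11: −321a + 532b = −233;  TP13−TP11: −646a + 228b = 263.
Solving gives a = −0.71368, b = −0.86859.
Gradient magnitude |∇z| = √(a² + b²) = √(0.50934 + 0.75446) = 1.12419.
True dip = arctan(1.12419) = 48.3°, dipping toward NE (azimuth ≈ 039°).

48.3°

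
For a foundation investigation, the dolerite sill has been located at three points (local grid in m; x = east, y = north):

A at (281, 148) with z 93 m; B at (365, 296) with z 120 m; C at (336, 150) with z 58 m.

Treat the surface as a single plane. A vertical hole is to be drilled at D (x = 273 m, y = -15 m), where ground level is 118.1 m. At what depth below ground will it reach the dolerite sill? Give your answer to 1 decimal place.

Let the plane be z = a·x + b·y + c.
B−A: 84a + 148b = 27;  C−A: 55a + 2b = −35.
Solving gives a = −0.65655, b = 0.55507.
Then c = 93 − a·281 − b·148 = 195.34.
At (273, -15): z_contact = −179.24 − 8.33 + 195.34 = 7.78 m.
Depth below ground = 118.1 − 7.78 = 110.3 m.

110.3 m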